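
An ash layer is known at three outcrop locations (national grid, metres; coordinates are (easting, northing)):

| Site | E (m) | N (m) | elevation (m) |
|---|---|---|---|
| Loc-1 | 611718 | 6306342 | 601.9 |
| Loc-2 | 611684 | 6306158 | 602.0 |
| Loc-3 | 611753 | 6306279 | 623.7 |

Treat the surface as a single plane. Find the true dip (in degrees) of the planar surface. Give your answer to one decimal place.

25.4°

Two edge vectors: Loc-1→Loc-2 = (-34, -184, 0.1), Loc-1→Loc-3 = (35, -63, 21.8).
Normal n = (Loc-1→Loc-2) × (Loc-1→Loc-3) = (-4004.9, 744.7, 8582).
So ∂z/∂E = −n_x/n_z = 0.46666 and ∂z/∂N = −n_y/n_z = −0.08677.
Gradient magnitude |∇z| = √(a² + b²) = √(0.21777 + 0.00753) = 0.47466.
True dip = arctan(0.47466) = 25.4°, dipping toward W (azimuth ≈ 281°).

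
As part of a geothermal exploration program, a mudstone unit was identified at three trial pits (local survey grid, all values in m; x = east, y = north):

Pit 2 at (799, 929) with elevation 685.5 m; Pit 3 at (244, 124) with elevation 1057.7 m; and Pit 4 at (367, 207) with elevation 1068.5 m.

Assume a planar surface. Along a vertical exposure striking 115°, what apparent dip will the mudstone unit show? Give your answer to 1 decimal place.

47.5°

Two edge vectors: Pit 2→Pit 3 = (-555, -805, 372.2), Pit 2→Pit 4 = (-432, -722, 383).
Normal n = (Pit 2→Pit 3) × (Pit 2→Pit 4) = (-39586.6, 51774.6, 52950).
So ∂z/∂x = −n_x/n_z = 0.74762 and ∂z/∂y = −n_y/n_z = −0.97780.
Unit vector along 115° is (sin 115°, cos 115°) = (0.9063, -0.4226).
Slope in that direction = a·(0.9063) + b·(-0.4226) = 1.09081.
Apparent dip = arctan|1.09081| = 47.5° (true dip is 50.9°, so apparent ≤ true as expected).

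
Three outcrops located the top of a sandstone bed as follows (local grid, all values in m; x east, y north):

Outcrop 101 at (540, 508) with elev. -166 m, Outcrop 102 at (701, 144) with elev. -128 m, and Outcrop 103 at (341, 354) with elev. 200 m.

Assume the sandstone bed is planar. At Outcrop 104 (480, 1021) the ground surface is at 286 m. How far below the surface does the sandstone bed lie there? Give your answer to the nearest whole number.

Let the plane be z = a·x + b·y + c.
Outcrop 102−Outcrop 101: 161a − 364b = 38;  Outcrop 103−Outcrop 101: −199a − 154b = 366.
Solving gives a = −1.31001, b = −0.68382.
Then c = -166 − a·540 − b·508 = 888.79.
At (480, 1021): z_contact = −628.8 − 698.2 + 888.79 = -438.2 m.
Depth below ground = 286 − (-438.2) = 724 m.

724 m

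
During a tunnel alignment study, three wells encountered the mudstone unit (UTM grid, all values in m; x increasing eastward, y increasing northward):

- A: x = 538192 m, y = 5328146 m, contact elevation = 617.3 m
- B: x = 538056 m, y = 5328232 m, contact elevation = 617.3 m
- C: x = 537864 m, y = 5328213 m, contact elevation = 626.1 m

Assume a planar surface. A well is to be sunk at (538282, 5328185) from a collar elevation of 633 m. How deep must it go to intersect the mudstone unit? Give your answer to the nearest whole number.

22 m

Let the plane be z = a·x + b·y + c.
B−A: −136a + 86b = 0;  C−A: −328a + 67b = 8.8.
Solving gives a = −0.03963134, b = −0.06267281.
Then c = 617.3 − a·538192 − b·5328146 = 355876.46.
At (538282, 5328185): z_contact = −21332.8 − 333932.3 + 355876.46 = 611.3 m.
Depth below ground = 633 − 611.3 = 22 m.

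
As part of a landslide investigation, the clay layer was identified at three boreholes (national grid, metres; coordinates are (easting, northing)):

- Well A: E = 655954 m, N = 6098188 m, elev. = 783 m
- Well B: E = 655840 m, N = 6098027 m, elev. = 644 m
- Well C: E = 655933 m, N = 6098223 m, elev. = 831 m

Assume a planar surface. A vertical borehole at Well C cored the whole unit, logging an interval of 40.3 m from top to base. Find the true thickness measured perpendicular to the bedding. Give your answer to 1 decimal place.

25.8 m

Two edge vectors: Well A→Well B = (-114, -161, -139), Well A→Well C = (-21, 35, 48).
Normal n = (Well A→Well B) × (Well A→Well C) = (-2863, 8391, -7371).
So ∂z/∂E = −n_x/n_z = −0.38841 and ∂z/∂N = −n_y/n_z = 1.13838.
|∇z| = √(a²+b²) = 1.20282, so dip δ = arctan(1.20282) = 50.26°.
True thickness = vertical thickness × cos δ = 40.3 × cos 50.26° = 25.8 m.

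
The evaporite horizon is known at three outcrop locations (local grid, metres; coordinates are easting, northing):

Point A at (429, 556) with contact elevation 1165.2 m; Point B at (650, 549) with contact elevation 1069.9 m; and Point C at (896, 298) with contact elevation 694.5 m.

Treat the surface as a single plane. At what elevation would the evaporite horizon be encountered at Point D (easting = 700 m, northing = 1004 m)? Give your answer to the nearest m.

1554 m

Two edge vectors: Point A→Point B = (221, -7, -95.3), Point A→Point C = (467, -258, -470.7).
Normal n = (Point A→Point B) × (Point A→Point C) = (-21292.5, 59519.6, -53749).
So ∂z/∂easting = −n_x/n_z = −0.39615 and ∂z/∂northing = −n_y/n_z = 1.10736.
Intercept c from Point A: 1165.2 + 169.95 − 615.69 = 719.45.
At (700, 1004): z = −277.3 + 1111.8 + 719.45 = 1553.9 m.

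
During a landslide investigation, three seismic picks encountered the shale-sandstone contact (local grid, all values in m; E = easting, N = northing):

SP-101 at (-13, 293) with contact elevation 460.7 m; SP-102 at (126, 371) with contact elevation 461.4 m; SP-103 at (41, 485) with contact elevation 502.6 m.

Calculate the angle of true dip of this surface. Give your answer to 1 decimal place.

16.3°

Let the plane be z = a·E + b·N + c.
SP-102−SP-101: 139a + 78b = 0.7;  SP-103−SP-101: 54a + 192b = 41.9.
Solving gives a = −0.13943, b = 0.25744.
Gradient magnitude |∇z| = √(a² + b²) = √(0.01944 + 0.06628) = 0.29278.
True dip = arctan(0.29278) = 16.3°, dipping toward SSE (azimuth ≈ 152°).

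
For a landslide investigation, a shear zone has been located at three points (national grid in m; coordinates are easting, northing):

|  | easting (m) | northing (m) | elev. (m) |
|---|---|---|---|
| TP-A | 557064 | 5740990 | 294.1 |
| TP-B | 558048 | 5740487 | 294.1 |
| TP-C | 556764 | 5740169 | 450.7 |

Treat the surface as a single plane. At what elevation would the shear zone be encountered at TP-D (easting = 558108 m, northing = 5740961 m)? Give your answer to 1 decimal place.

Let the plane be z = a·easting + b·northing + c.
TP-B−TP-A: 984a − 503b = 0;  TP-C−TP-A: −300a − 821b = 156.6.
Solving gives a = −0.082157653, b = −0.160721929.
Then c = 294.1 − a·557064 − b·5740990 = 968764.16.
At (558108, 5740961): z = −45852.8 − 922698.3 + 968764.16 = 213.0 m.

213.0 m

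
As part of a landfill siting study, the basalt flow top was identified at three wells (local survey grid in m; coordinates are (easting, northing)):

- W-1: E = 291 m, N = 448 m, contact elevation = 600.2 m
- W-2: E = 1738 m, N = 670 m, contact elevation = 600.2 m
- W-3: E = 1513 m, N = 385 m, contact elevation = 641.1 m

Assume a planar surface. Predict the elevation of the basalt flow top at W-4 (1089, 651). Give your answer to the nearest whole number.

Two edge vectors: W-1→W-2 = (1447, 222, 0), W-1→W-3 = (1222, -63, 40.9).
Normal n = (W-1→W-2) × (W-1→W-3) = (9079.8, -59182.3, -362445).
So ∂z/∂E = −n_x/n_z = 0.02505 and ∂z/∂N = −n_y/n_z = −0.16329.
Intercept c from W-1: 600.2 − 7.29 + 73.15 = 666.06.
At (1089, 651): z = 27.3 − 106.3 + 666.06 = 587.0 m.

587 m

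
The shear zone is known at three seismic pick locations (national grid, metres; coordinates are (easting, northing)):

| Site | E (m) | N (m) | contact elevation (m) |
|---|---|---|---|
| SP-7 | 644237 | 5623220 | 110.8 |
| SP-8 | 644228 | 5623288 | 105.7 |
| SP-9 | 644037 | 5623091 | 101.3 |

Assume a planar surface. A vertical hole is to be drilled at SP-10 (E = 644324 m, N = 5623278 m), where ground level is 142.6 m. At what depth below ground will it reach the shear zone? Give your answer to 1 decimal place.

Two edge vectors: SP-7→SP-8 = (-9, 68, -5.1), SP-7→SP-9 = (-200, -129, -9.5).
Normal n = (SP-7→SP-8) × (SP-7→SP-9) = (-1303.9, 934.5, 14761).
So ∂z/∂E = −n_x/n_z = 0.088334124 and ∂z/∂N = −n_y/n_z = −0.063308719.
Intercept c from SP-7: 110.8 − 56908.11 + 355998.85 = 299201.54.
At (644324, 5623278): z_contact = 56915.80 − 356002.53 + 299201.54 = 114.81 m.
Depth below ground = 142.6 − 114.81 = 27.8 m.

27.8 m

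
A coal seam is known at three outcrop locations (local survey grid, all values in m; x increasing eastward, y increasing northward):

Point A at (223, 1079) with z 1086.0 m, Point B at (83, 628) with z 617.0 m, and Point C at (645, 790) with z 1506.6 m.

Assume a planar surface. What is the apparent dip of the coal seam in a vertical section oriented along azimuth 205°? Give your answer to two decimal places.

48.78°

Two edge vectors: Point A→Point B = (-140, -451, -469), Point A→Point C = (422, -289, 420.6).
Normal n = (Point A→Point B) × (Point A→Point C) = (-325231.6, -139034, 230782).
So ∂z/∂x = −n_x/n_z = 1.40926 and ∂z/∂y = −n_y/n_z = 0.60245.
Unit vector along 205° is (sin 205°, cos 205°) = (-0.4226, -0.9063).
Slope in that direction = a·(-0.4226) + b·(-0.9063) = −1.14158.
Apparent dip = arctan|1.14158| = 48.78° (true dip is 56.9°, so apparent ≤ true as expected).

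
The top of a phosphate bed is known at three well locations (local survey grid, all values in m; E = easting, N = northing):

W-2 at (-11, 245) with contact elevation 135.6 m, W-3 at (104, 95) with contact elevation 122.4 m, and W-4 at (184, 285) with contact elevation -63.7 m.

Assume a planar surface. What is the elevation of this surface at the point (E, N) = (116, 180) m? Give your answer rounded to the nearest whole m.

61 m

Let the plane be z = a·E + b·N + c.
W-3−W-2: 115a − 150b = −13.2;  W-4−W-2: 195a + 40b = −199.3.
Solving gives a = −0.89876, b = −0.60105.
Then c = 135.6 − a·-11 − b·245 = 272.97.
At (116, 180): z = −104.3 − 108.2 + 272.97 = 60.5 m.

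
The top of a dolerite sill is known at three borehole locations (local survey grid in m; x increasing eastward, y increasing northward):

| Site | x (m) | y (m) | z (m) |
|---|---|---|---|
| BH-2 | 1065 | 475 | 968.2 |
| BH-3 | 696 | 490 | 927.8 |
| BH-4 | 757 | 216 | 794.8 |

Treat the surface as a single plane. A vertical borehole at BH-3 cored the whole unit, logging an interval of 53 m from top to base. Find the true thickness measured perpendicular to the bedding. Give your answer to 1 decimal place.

46.8 m

Let the plane be z = a·x + b·y + c.
BH-3−BH-2: −369a + 15b = −40.4;  BH-4−BH-2: −308a − 259b = −173.4.
Solving gives a = 0.13040, b = 0.51443.
|∇z| = √(a²+b²) = 0.53070, so dip δ = arctan(0.53070) = 27.95°.
True thickness = vertical thickness × cos δ = 53 × cos 27.95° = 46.8 m.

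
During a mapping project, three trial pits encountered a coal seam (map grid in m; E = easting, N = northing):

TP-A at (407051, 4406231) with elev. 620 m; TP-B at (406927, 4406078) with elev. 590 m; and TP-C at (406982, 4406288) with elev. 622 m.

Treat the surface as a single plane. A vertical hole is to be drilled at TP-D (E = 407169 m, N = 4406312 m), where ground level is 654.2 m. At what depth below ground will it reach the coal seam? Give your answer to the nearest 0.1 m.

Two edge vectors: TP-A→TP-B = (-124, -153, -30), TP-A→TP-C = (-69, 57, 2).
Normal n = (TP-A→TP-B) × (TP-A→TP-C) = (1404, 2318, -17625).
So ∂z/∂E = −n_x/n_z = 0.079659574 and ∂z/∂N = −n_y/n_z = 0.131517730.
Intercept c from TP-A: 620 − 32425.51 − 579497.50 = −611303.01.
At (407169, 4406312): z_contact = 32434.91 + 579508.15 − 611303.01 = 640.05 m.
Depth below ground = 654.2 − 640.05 = 14.1 m.

14.1 m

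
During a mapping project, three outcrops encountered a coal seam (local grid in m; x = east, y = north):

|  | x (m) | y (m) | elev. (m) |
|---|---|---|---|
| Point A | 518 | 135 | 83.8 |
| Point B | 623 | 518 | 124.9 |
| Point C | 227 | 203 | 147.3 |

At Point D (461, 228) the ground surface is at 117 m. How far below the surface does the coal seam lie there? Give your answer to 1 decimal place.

8.2 m

Let the plane be z = a·x + b·y + c.
Point B−Point A: 105a + 383b = 41.1;  Point C−Point A: −291a + 68b = 63.5.
Solving gives a = −0.18151, b = 0.15707.
Then c = 83.8 − a·518 − b·135 = 156.62.
At (461, 228): z_contact = −83.68 + 35.81 + 156.62 = 108.75 m.
Depth below ground = 117 − 108.75 = 8.2 m.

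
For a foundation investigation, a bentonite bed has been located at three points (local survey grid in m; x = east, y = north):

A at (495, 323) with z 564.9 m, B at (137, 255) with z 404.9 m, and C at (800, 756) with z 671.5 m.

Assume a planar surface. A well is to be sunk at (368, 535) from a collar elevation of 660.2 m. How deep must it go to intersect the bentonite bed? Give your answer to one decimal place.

Two edge vectors: A→B = (-358, -68, -160), A→C = (305, 433, 106.6).
Normal n = (A→B) × (A→C) = (62031.2, -10637.2, -134274).
So ∂z/∂x = −n_x/n_z = 0.46197 and ∂z/∂y = −n_y/n_z = −0.07922.
Intercept c from A: 564.9 − 228.68 + 25.59 = 361.81.
At (368, 535): z_contact = 170.01 − 42.38 + 361.81 = 489.43 m.
Depth below ground = 660.2 − 489.43 = 170.8 m.

170.8 m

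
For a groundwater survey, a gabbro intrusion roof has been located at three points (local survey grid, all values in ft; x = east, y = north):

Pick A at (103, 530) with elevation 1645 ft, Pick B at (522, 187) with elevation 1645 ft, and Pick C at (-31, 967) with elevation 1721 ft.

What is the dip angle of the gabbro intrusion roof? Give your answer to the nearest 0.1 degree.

16.7°

Two edge vectors: Pick A→Pick B = (419, -343, 0), Pick A→Pick C = (-134, 437, 76).
Normal n = (Pick A→Pick B) × (Pick A→Pick C) = (-26068, -31844, 137141).
So ∂z/∂x = −n_x/n_z = 0.19008 and ∂z/∂y = −n_y/n_z = 0.23220.
Gradient magnitude |∇z| = √(a² + b²) = √(0.03613 + 0.05392) = 0.30008.
True dip = arctan(0.30008) = 16.7°, dipping toward SW (azimuth ≈ 219°).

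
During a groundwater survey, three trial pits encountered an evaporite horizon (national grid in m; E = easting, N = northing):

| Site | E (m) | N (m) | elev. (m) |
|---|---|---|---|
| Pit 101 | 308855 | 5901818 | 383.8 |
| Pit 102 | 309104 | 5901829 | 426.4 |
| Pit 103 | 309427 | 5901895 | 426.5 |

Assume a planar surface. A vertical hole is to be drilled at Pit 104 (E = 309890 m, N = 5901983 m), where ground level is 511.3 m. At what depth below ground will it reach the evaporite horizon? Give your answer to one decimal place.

77.6 m

Let the plane be z = a·E + b·N + c.
Pit 102−Pit 101: 249a + 11b = 42.6;  Pit 103−Pit 101: 572a + 77b = 42.7.
Solving gives a = 0.218189582, b = −1.066291437.
Then c = 383.8 − a·308855 − b·5901818 = 6226052.85.
At (309890, 5901983): z_contact = 67614.77 − 6293233.93 + 6226052.85 = 433.69 m.
Depth below ground = 511.3 − 433.69 = 77.6 m.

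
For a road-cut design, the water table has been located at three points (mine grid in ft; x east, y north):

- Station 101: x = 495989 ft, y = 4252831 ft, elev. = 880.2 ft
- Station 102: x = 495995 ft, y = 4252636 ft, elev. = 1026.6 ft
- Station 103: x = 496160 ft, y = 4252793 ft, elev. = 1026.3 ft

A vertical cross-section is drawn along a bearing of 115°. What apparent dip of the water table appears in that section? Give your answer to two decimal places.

Let the plane be z = a·x + b·y + c.
Station 102−Station 101: 6a − 195b = 146.4;  Station 103−Station 101: 171a − 38b = 146.1.
Solving gives a = 0.69228, b = −0.72947.
Unit vector along 115° is (sin 115°, cos 115°) = (0.9063, -0.4226).
Slope in that direction = a·(0.9063) + b·(-0.4226) = 0.93571.
Apparent dip = arctan|0.93571| = 43.10° (true dip is 45.2°, so apparent ≤ true as expected).

43.10°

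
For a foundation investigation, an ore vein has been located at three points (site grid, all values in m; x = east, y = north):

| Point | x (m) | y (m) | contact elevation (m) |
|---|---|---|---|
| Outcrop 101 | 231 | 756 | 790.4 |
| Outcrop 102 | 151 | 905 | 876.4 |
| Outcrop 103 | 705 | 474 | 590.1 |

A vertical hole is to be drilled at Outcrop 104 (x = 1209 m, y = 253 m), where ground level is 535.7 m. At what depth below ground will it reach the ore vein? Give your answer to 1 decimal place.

Two edge vectors: Outcrop 101→Outcrop 102 = (-80, 149, 86), Outcrop 101→Outcrop 103 = (474, -282, -200.3).
Normal n = (Outcrop 101→Outcrop 102) × (Outcrop 101→Outcrop 103) = (-5592.7, 24740, -48066).
So ∂z/∂x = −n_x/n_z = −0.116355 and ∂z/∂y = −n_y/n_z = 0.514709.
Intercept c from Outcrop 101: 790.4 + 26.88 − 389.12 = 428.16.
At (1209, 253): z_contact = −140.67 + 130.22 + 428.16 = 417.71 m.
Depth below ground = 535.7 − 417.71 = 118.0 m.

118.0 m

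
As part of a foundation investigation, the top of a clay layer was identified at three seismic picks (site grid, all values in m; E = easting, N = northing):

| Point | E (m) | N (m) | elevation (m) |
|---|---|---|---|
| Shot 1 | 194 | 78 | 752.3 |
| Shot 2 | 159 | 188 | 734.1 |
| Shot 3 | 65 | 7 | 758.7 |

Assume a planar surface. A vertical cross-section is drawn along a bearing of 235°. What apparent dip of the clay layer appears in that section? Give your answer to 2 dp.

3.41°

Let the plane be z = a·E + b·N + c.
Shot 2−Shot 1: −35a + 110b = −18.2;  Shot 3−Shot 1: −129a − 71b = 6.4.
Solving gives a = 0.03527, b = −0.15423.
Unit vector along 235° is (sin 235°, cos 235°) = (-0.8192, -0.5736).
Slope in that direction = a·(-0.8192) + b·(-0.5736) = 0.05957.
Apparent dip = arctan|0.05957| = 3.41° (true dip is 9.0°, so apparent ≤ true as expected).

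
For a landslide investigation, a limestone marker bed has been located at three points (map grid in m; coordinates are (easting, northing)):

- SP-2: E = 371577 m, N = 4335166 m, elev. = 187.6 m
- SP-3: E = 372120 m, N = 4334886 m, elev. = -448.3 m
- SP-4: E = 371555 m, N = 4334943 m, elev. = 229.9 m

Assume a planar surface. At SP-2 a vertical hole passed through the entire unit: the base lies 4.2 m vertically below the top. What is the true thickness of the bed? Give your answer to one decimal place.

2.7 m

Let the plane be z = a·E + b·N + c.
SP-3−SP-2: 543a − 280b = −635.9;  SP-4−SP-2: −22a − 223b = 42.3.
Solving gives a = −1.20747, b = −0.07056.
|∇z| = √(a²+b²) = 1.20953, so dip δ = arctan(1.20953) = 50.42°.
True thickness = vertical thickness × cos δ = 4.2 × cos 50.42° = 2.7 m.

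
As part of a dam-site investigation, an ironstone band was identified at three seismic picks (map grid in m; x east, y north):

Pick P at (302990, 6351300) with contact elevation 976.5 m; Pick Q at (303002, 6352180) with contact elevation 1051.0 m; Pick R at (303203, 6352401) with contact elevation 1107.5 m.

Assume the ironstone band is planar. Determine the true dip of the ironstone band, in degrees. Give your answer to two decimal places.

Let the plane be z = a·x + b·y + c.
Pick Q−Pick P: 12a + 880b = 74.5;  Pick R−Pick P: 213a + 1101b = 131.
Solving gives a = 0.19087, b = 0.08206.
Gradient magnitude |∇z| = √(a² + b²) = √(0.03643 + 0.00673) = 0.20776.
True dip = arctan(0.20776) = 11.74°, dipping toward WSW (azimuth ≈ 247°).

11.74°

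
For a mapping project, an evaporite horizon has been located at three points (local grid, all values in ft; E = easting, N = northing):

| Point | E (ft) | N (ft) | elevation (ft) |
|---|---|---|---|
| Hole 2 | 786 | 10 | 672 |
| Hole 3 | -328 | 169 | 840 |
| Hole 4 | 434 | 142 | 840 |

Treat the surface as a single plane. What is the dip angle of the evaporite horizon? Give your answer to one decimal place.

Let the plane be z = a·E + b·N + c.
Hole 3−Hole 2: −1114a + 159b = 168;  Hole 4−Hole 2: −352a + 132b = 168.
Solving gives a = 0.04980, b = 1.40553.
Gradient magnitude |∇z| = √(a² + b²) = √(0.00248 + 1.97552) = 1.40642.
True dip = arctan(1.40642) = 54.6°, dipping toward S (azimuth ≈ 182°).

54.6°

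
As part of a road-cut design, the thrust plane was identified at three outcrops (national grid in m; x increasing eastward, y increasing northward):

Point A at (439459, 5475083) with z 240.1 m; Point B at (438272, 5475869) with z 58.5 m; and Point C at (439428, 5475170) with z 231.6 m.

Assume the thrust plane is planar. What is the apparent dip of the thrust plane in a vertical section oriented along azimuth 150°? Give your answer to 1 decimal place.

Let the plane be z = a·x + b·y + c.
Point B−Point A: −1187a + 786b = −181.6;  Point C−Point A: −31a + 87b = −8.5.
Solving gives a = 0.11556, b = −0.05652.
Unit vector along 150° is (sin 150°, cos 150°) = (0.5000, -0.8660).
Slope in that direction = a·(0.5000) + b·(-0.8660) = 0.10673.
Apparent dip = arctan|0.10673| = 6.1° (true dip is 7.3°, so apparent ≤ true as expected).

6.1°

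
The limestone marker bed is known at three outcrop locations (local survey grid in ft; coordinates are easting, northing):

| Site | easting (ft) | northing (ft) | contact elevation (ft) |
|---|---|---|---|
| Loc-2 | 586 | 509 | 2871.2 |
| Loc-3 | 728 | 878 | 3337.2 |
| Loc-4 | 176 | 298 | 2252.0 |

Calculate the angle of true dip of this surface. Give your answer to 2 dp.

53.85°

Let the plane be z = a·easting + b·northing + c.
Loc-3−Loc-2: 142a + 369b = 466;  Loc-4−Loc-2: −410a − 211b = −619.2.
Solving gives a = 1.07278, b = 0.85004.
Gradient magnitude |∇z| = √(a² + b²) = √(1.15087 + 0.72257) = 1.36873.
True dip = arctan(1.36873) = 53.85°, dipping toward SW (azimuth ≈ 232°).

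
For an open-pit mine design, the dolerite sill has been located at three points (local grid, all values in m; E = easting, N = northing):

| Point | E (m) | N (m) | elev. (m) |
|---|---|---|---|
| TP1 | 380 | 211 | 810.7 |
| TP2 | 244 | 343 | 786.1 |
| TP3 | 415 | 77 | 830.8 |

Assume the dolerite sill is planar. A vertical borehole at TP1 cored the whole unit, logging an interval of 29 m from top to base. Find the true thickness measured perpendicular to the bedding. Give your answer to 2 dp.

Two edge vectors: TP1→TP2 = (-136, 132, -24.6), TP1→TP3 = (35, -134, 20.1).
Normal n = (TP1→TP2) × (TP1→TP3) = (-643.2, 1872.6, 13604).
So ∂z/∂E = −n_x/n_z = 0.04728 and ∂z/∂N = −n_y/n_z = −0.13765.
|∇z| = √(a²+b²) = 0.14554, so dip δ = arctan(0.14554) = 8.28°.
True thickness = vertical thickness × cos δ = 29 × cos 8.28° = 28.70 m.

28.70 m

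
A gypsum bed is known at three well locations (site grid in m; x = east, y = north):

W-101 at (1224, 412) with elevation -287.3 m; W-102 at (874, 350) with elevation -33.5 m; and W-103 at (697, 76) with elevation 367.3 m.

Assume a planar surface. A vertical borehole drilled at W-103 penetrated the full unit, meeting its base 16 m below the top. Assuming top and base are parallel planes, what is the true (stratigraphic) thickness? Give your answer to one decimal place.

10.0 m

Let the plane be z = a·x + b·y + c.
W-102−W-101: −350a − 62b = 253.8;  W-103−W-101: −527a − 336b = 654.6.
Solving gives a = −0.52624, b = −1.12283.
|∇z| = √(a²+b²) = 1.24003, so dip δ = arctan(1.24003) = 51.12°.
True thickness = vertical thickness × cos δ = 16 × cos 51.12° = 10.0 m.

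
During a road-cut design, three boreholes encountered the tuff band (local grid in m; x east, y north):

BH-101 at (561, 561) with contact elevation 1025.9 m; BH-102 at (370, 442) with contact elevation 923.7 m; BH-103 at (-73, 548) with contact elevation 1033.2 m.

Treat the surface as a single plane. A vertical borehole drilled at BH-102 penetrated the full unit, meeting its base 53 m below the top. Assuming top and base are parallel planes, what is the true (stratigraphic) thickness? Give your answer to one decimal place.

39.2 m

Let the plane be z = a·x + b·y + c.
BH-102−BH-101: −191a − 119b = −102.2;  BH-103−BH-101: −634a − 13b = 7.3.
Solving gives a = −0.03012, b = 0.90716.
|∇z| = √(a²+b²) = 0.90766, so dip δ = arctan(0.90766) = 42.23°.
True thickness = vertical thickness × cos δ = 53 × cos 42.23° = 39.2 m.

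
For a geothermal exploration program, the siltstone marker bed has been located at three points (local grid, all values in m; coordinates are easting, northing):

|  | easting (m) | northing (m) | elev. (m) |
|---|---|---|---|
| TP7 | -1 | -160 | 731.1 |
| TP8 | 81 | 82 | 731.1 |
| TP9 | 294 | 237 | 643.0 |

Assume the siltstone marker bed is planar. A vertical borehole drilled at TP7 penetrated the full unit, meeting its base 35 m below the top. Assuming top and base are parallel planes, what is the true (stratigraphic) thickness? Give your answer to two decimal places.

Let the plane be z = a·easting + b·northing + c.
TP8−TP7: 82a + 242b = 0;  TP9−TP7: 295a + 397b = −88.1.
Solving gives a = −0.54898, b = 0.18602.
|∇z| = √(a²+b²) = 0.57964, so dip δ = arctan(0.57964) = 30.10°.
True thickness = vertical thickness × cos δ = 35 × cos 30.10° = 30.28 m.

30.28 m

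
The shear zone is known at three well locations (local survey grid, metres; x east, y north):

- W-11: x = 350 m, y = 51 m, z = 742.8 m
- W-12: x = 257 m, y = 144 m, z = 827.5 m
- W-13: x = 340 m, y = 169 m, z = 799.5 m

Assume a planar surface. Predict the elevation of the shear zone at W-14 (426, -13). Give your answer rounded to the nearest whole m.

Let the plane be z = a·x + b·y + c.
W-12−W-11: −93a + 93b = 84.7;  W-13−W-11: −10a + 118b = 56.7.
Solving gives a = −0.47008, b = 0.44067.
Then c = 742.8 − a·350 − b·51 = 884.85.
At (426, -13): z = −200.3 − 5.7 + 884.85 = 678.9 m.

679 m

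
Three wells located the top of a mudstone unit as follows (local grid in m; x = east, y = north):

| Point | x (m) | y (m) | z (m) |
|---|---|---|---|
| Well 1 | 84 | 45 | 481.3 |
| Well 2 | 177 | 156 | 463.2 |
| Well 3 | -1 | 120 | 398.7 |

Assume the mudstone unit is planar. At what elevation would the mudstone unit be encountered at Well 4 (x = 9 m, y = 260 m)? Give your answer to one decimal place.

324.8 m

Two edge vectors: Well 1→Well 2 = (93, 111, -18.1), Well 1→Well 3 = (-85, 75, -82.6).
Normal n = (Well 1→Well 2) × (Well 1→Well 3) = (-7811.1, 9220.3, 16410).
So ∂z/∂x = −n_x/n_z = 0.47600 and ∂z/∂y = −n_y/n_z = −0.56187.
Intercept c from Well 1: 481.3 − 39.98 + 25.28 = 466.60.
At (9, 260): z = 4.3 − 146.1 + 466.60 = 324.8 m.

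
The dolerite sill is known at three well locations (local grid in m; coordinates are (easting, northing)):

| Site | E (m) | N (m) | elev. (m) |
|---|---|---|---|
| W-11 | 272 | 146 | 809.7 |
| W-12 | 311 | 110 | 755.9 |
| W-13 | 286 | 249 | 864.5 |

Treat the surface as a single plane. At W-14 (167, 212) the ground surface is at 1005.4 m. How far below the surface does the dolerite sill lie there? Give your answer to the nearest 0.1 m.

70.6 m

Two edge vectors: W-11→W-12 = (39, -36, -53.8), W-11→W-13 = (14, 103, 54.8).
Normal n = (W-11→W-12) × (W-11→W-13) = (3568.6, -2890.4, 4521).
So ∂z/∂E = −n_x/n_z = −0.78934 and ∂z/∂N = −n_y/n_z = 0.63933.
Intercept c from W-11: 809.7 + 214.70 − 93.34 = 931.06.
At (167, 212): z_contact = −131.82 + 135.54 + 931.06 = 934.78 m.
Depth below ground = 1005.4 − 934.78 = 70.6 m.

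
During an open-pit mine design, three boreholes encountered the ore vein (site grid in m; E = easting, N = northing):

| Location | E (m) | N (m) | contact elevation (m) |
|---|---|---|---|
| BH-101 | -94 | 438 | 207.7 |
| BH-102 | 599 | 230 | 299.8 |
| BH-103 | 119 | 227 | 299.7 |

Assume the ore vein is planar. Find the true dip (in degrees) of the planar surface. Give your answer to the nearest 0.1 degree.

23.4°

Two edge vectors: BH-101→BH-102 = (693, -208, 92.1), BH-101→BH-103 = (213, -211, 92).
Normal n = (BH-101→BH-102) × (BH-101→BH-103) = (297.1, -44138.7, -101919).
So ∂z/∂E = −n_x/n_z = 0.00292 and ∂z/∂N = −n_y/n_z = −0.43308.
Gradient magnitude |∇z| = √(a² + b²) = √(0.00001 + 0.18756) = 0.43309.
True dip = arctan(0.43309) = 23.4°, dipping toward N (azimuth ≈ 360°).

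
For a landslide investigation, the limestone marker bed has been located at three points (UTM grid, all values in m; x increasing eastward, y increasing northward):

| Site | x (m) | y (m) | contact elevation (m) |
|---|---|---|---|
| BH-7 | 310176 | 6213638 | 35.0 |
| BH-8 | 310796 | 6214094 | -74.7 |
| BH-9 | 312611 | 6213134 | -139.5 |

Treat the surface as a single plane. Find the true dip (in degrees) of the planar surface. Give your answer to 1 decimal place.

Let the plane be z = a·x + b·y + c.
BH-8−BH-7: 620a + 456b = −109.7;  BH-9−BH-7: 2435a − 504b = −174.5.
Solving gives a = −0.09478, b = −0.11170.
Gradient magnitude |∇z| = √(a² + b²) = √(0.00898 + 0.01248) = 0.14649.
True dip = arctan(0.14649) = 8.3°, dipping toward NE (azimuth ≈ 040°).

8.3°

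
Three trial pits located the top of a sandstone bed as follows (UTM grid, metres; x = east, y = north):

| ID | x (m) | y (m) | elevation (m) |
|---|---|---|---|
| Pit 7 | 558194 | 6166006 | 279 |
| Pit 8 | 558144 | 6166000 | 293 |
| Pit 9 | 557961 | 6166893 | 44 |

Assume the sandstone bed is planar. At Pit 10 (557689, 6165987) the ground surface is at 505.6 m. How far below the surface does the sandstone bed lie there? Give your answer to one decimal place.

Two edge vectors: Pit 7→Pit 8 = (-50, -6, 14), Pit 7→Pit 9 = (-233, 887, -235).
Normal n = (Pit 7→Pit 8) × (Pit 7→Pit 9) = (-11008, -15012, -45748).
So ∂z/∂x = −n_x/n_z = −0.240622541 and ∂z/∂y = −n_y/n_z = −0.328145493.
Intercept c from Pit 7: 279 + 134314.06 + 2023347.08 = 2157940.14.
At (557689, 6165987): z_contact = −134192.54 − 2023340.84 + 2157940.14 = 406.75 m.
Depth below ground = 505.6 − 406.75 = 98.9 m.

98.9 m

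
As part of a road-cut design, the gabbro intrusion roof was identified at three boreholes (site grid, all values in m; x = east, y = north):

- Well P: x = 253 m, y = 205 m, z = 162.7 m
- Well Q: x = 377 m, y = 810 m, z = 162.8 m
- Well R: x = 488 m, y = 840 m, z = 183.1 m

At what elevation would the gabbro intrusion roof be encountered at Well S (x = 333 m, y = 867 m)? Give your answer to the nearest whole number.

152 m

Let the plane be z = a·x + b·y + c.
Well Q−Well P: 124a + 605b = 0.1;  Well R−Well P: 235a + 635b = 20.4.
Solving gives a = 0.19356, b = −0.03951.
Then c = 162.7 − a·253 − b·205 = 121.83.
At (333, 867): z = 64.5 − 34.3 + 121.83 = 152.0 m.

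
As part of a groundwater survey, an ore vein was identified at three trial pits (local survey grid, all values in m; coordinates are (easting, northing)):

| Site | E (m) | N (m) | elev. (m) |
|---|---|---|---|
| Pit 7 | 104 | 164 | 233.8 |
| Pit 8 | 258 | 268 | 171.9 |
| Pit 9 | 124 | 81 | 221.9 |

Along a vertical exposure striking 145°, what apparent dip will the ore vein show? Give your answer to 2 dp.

15.58°

Let the plane be z = a·E + b·N + c.
Pit 8−Pit 7: 154a + 104b = −61.9;  Pit 9−Pit 7: 20a − 83b = −11.9.
Solving gives a = −0.42897, b = 0.04001.
Unit vector along 145° is (sin 145°, cos 145°) = (0.5736, -0.8192).
Slope in that direction = a·(0.5736) + b·(-0.8192) = −0.27882.
Apparent dip = arctan|0.27882| = 15.58° (true dip is 23.3°, so apparent ≤ true as expected).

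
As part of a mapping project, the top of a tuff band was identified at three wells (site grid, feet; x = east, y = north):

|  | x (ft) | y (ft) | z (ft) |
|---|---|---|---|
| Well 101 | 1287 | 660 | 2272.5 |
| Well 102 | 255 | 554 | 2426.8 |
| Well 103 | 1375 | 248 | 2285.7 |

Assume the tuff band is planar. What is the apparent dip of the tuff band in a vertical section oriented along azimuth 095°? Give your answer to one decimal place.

7.8°

Let the plane be z = a·x + b·y + c.
Well 102−Well 101: −1032a − 106b = 154.3;  Well 103−Well 101: 88a − 412b = 13.2.
Solving gives a = −0.14309, b = −0.06260.
Unit vector along 095° is (sin 95°, cos 95°) = (0.9962, -0.0872).
Slope in that direction = a·(0.9962) + b·(-0.0872) = −0.13709.
Apparent dip = arctan|0.13709| = 7.8° (true dip is 8.9°, so apparent ≤ true as expected).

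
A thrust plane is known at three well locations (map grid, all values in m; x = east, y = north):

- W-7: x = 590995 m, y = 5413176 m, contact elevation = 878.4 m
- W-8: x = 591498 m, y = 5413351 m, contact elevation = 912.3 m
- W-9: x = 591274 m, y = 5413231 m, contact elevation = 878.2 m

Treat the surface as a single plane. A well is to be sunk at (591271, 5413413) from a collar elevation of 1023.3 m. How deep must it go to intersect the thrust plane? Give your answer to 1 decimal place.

62.6 m

Let the plane be z = a·x + b·y + c.
W-8−W-7: 503a + 175b = 33.9;  W-9−W-7: 279a + 55b = −0.2.
Solving gives a = −0.089768431, b = 0.451734405.
Then c = 878.4 − a·590995 − b·5413176 = −2391386.74.
At (591271, 5413413): z_contact = −53077.47 + 2445424.90 − 2391386.74 = 960.68 m.
Depth below ground = 1023.3 − 960.68 = 62.6 m.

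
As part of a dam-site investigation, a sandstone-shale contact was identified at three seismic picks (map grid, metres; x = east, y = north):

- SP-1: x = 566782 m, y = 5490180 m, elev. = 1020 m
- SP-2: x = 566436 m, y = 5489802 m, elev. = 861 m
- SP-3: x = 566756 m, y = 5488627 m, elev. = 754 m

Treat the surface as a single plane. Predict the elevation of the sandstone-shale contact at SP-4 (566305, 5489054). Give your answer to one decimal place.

700.0 m

Let the plane be z = a·x + b·y + c.
SP-2−SP-1: −346a − 378b = −159;  SP-3−SP-1: −26a − 1553b = −266.
Solving gives a = 0.277490474, b = 0.166635704.
Then c = 1020 − a·566782 − b·5490180 = −1071116.61.
At (566305, 5489054): z = 157144.2 + 914672.4 − 1071116.61 = 700.0 m.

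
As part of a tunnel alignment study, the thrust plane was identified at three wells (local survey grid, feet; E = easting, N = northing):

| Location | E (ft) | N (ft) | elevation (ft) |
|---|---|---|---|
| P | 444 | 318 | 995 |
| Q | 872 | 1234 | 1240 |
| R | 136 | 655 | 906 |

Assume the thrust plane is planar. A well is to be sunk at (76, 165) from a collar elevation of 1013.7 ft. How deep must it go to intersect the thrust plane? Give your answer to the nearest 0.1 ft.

173.7 ft

Two edge vectors: P→Q = (428, 916, 245), P→R = (-308, 337, -89).
Normal n = (P→Q) × (P→R) = (-164089, -37368, 426364).
So ∂z/∂E = −n_x/n_z = 0.384857 and ∂z/∂N = −n_y/n_z = 0.087643.
Intercept c from P: 995 − 170.88 − 27.87 = 796.25.
At (76, 165): z_contact = 29.25 + 14.46 + 796.25 = 839.96 ft.
Depth below ground = 1013.7 − 839.96 = 173.7 ft.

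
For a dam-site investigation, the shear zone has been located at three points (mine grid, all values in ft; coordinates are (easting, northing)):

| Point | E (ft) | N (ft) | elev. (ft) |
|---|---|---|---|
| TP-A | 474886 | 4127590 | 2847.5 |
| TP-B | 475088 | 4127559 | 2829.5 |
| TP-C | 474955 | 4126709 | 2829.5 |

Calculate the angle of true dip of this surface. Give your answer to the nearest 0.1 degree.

5.0°

Two edge vectors: TP-A→TP-B = (202, -31, -18), TP-A→TP-C = (69, -881, -18).
Normal n = (TP-A→TP-B) × (TP-A→TP-C) = (-15300, 2394, -175823).
So ∂z/∂E = −n_x/n_z = −0.08702 and ∂z/∂N = −n_y/n_z = 0.01362.
Gradient magnitude |∇z| = √(a² + b²) = √(0.00757 + 0.00019) = 0.08808.
True dip = arctan(0.08808) = 5.0°, dipping toward E (azimuth ≈ 099°).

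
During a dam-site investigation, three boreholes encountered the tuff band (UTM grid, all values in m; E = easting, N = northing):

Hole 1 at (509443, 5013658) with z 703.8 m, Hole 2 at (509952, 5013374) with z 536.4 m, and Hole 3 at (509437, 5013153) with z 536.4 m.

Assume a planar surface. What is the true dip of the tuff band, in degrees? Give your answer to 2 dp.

19.93°

Let the plane be z = a·E + b·N + c.
Hole 2−Hole 1: 509a − 284b = −167.4;  Hole 3−Hole 1: −6a − 505b = −167.4.
Solving gives a = −0.14298, b = 0.33318.
Gradient magnitude |∇z| = √(a² + b²) = √(0.02044 + 0.11101) = 0.36257.
True dip = arctan(0.36257) = 19.93°, dipping toward SSE (azimuth ≈ 157°).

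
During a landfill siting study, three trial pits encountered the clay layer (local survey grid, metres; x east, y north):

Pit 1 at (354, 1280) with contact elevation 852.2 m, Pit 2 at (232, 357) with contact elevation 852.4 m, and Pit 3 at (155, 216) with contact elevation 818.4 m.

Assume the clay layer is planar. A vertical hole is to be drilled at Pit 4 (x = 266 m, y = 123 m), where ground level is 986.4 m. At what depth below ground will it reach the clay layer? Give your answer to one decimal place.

96.1 m

Two edge vectors: Pit 1→Pit 2 = (-122, -923, 0.2), Pit 1→Pit 3 = (-199, -1064, -33.8).
Normal n = (Pit 1→Pit 2) × (Pit 1→Pit 3) = (31410.2, -4163.4, -53869).
So ∂z/∂x = −n_x/n_z = 0.583085 and ∂z/∂y = −n_y/n_z = −0.077287.
Intercept c from Pit 1: 852.2 − 206.41 + 98.93 = 744.72.
At (266, 123): z_contact = 155.10 − 9.51 + 744.72 = 890.31 m.
Depth below ground = 986.4 − 890.31 = 96.1 m.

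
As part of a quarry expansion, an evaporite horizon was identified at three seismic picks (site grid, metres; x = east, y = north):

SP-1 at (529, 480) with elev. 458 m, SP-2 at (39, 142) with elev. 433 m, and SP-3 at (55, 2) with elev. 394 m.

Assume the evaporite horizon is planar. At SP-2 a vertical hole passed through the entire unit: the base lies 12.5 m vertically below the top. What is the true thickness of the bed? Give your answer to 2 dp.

11.99 m

Let the plane be z = a·x + b·y + c.
SP-2−SP-1: −490a − 338b = −25;  SP-3−SP-1: −474a − 478b = −64.
Solving gives a = −0.13082, b = 0.26362.
|∇z| = √(a²+b²) = 0.29430, so dip δ = arctan(0.29430) = 16.40°.
True thickness = vertical thickness × cos δ = 12.5 × cos 16.40° = 11.99 m.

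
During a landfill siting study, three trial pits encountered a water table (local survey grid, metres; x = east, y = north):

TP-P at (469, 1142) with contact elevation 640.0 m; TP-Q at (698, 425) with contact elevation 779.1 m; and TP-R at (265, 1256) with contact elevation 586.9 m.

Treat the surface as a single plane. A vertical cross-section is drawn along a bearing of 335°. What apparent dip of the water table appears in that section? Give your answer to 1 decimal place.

Let the plane be z = a·x + b·y + c.
TP-Q−TP-P: 229a − 717b = 139.1;  TP-R−TP-P: −204a + 114b = −53.1.
Solving gives a = 0.18488, b = −0.13496.
Unit vector along 335° is (sin 335°, cos 335°) = (-0.4226, 0.9063).
Slope in that direction = a·(-0.4226) + b·(0.9063) = −0.20044.
Apparent dip = arctan|0.20044| = 11.3° (true dip is 12.9°, so apparent ≤ true as expected).

11.3°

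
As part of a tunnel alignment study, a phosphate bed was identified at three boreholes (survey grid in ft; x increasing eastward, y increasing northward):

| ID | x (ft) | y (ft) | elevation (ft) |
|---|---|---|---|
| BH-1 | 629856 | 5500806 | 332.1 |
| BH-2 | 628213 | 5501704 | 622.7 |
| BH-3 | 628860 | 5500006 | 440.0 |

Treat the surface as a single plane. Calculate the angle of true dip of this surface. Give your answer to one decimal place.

9.0°

Let the plane be z = a·x + b·y + c.
BH-2−BH-1: −1643a + 898b = 290.6;  BH-3−BH-1: −996a − 800b = 107.9.
Solving gives a = −0.14912, b = 0.05078.
Gradient magnitude |∇z| = √(a² + b²) = √(0.02224 + 0.00258) = 0.15753.
True dip = arctan(0.15753) = 9.0°, dipping toward ESE (azimuth ≈ 109°).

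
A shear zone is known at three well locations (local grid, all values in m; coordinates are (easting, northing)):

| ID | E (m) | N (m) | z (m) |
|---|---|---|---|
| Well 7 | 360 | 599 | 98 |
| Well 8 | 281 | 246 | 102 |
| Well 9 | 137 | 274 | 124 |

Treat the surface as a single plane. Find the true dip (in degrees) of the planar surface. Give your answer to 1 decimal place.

8.5°

Let the plane be z = a·E + b·N + c.
Well 8−Well 7: −79a − 353b = 4;  Well 9−Well 7: −223a − 325b = 26.
Solving gives a = −0.14852, b = 0.02191.
Gradient magnitude |∇z| = √(a² + b²) = √(0.02206 + 0.00048) = 0.15013.
True dip = arctan(0.15013) = 8.5°, dipping toward E (azimuth ≈ 098°).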